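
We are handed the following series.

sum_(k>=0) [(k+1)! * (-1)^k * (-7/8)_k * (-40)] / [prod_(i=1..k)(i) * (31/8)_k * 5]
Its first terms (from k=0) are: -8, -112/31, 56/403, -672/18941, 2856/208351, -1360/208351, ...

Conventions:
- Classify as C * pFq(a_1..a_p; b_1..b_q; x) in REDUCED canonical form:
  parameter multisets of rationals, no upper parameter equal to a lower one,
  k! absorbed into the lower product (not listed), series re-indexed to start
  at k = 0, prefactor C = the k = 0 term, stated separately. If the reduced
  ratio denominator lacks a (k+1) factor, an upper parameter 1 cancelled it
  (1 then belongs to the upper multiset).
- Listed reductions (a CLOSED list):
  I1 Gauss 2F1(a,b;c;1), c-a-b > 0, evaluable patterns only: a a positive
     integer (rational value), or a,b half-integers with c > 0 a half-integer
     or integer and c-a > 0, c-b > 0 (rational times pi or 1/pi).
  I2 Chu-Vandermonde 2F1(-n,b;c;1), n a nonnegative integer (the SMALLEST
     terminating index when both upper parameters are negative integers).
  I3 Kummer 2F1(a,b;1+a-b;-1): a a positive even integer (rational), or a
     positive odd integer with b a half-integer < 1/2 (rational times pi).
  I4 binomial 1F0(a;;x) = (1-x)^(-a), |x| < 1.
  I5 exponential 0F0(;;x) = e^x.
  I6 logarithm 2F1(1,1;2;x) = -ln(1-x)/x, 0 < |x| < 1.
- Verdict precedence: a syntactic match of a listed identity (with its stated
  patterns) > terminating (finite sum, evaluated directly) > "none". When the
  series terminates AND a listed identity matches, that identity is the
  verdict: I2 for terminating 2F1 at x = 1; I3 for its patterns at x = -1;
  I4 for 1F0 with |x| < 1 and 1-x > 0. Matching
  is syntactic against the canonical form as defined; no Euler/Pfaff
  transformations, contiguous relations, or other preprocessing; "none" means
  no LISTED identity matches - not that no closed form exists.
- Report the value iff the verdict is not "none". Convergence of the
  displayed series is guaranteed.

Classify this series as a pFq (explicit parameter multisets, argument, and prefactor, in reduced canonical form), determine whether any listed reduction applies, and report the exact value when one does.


Classification (C = -8): 2F1 with upper {-7/8, 2}, lower {31/8}, argument x = -1. Verdict (x = -1): the Kummer evaluation I3 applies (x = -1; c = 31/8 equals 1+a-b for upper {-7/8, 2}: listed pattern). Hence: -23/2.

First insight: from the first term -8: the constant factors (C = -8, x = -1) combine into one prefactor.
Adjacent-term ratio: r(k) = (-1) * (k-7/8) (k+2) / [(k+31/8) (k+1)] ; factor over Q: parameters, x = (-1), and C = -8.


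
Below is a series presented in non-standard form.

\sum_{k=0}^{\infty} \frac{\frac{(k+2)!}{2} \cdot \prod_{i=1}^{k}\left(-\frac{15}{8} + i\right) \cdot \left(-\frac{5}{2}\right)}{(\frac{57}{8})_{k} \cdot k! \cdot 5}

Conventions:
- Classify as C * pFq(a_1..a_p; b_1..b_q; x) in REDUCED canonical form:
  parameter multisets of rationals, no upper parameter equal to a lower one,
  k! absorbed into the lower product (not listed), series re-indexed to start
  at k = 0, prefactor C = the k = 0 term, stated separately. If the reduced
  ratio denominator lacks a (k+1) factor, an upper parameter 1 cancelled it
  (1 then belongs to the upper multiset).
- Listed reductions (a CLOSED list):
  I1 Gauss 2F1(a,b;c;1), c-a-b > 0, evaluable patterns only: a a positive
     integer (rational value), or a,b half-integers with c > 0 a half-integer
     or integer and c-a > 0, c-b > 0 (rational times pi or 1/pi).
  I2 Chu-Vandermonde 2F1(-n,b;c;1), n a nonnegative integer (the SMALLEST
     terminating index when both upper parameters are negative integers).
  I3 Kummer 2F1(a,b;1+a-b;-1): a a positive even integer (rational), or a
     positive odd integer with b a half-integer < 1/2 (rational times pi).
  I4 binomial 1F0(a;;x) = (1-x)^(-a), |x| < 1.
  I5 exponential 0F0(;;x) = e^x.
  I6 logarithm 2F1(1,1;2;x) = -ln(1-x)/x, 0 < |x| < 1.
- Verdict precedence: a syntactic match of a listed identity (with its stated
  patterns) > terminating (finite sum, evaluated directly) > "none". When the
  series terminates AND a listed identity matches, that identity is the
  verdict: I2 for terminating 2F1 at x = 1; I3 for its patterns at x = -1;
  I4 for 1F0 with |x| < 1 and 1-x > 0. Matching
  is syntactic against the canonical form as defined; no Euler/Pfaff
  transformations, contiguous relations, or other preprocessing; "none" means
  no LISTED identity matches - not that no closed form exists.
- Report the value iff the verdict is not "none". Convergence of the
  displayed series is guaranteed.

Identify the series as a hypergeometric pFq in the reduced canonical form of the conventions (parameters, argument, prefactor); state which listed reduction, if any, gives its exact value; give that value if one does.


With C = -\frac{1}{2}: the canonical form is 2F1(-\frac{7}{8}, 3; \frac{57}{8}; 1). Verdict: Gauss's theorem (I1) matches (x = 1: the Gamma ratio telescopes since c-a-b = 5 > 0 and a = 3 in Z>0). Value: -\frac{3157}{10240}.

Key step: x = 1 and the constant factors (prefactor -1/2) combine into one prefactor.
Step ratio: r(k) = 1 * (k-\frac{7}{8}) (k+3) / [(k+\frac{57}{8}) (k+1)] - rational; roots negated = parameters, x = 1, C = -\frac{1}{2}.


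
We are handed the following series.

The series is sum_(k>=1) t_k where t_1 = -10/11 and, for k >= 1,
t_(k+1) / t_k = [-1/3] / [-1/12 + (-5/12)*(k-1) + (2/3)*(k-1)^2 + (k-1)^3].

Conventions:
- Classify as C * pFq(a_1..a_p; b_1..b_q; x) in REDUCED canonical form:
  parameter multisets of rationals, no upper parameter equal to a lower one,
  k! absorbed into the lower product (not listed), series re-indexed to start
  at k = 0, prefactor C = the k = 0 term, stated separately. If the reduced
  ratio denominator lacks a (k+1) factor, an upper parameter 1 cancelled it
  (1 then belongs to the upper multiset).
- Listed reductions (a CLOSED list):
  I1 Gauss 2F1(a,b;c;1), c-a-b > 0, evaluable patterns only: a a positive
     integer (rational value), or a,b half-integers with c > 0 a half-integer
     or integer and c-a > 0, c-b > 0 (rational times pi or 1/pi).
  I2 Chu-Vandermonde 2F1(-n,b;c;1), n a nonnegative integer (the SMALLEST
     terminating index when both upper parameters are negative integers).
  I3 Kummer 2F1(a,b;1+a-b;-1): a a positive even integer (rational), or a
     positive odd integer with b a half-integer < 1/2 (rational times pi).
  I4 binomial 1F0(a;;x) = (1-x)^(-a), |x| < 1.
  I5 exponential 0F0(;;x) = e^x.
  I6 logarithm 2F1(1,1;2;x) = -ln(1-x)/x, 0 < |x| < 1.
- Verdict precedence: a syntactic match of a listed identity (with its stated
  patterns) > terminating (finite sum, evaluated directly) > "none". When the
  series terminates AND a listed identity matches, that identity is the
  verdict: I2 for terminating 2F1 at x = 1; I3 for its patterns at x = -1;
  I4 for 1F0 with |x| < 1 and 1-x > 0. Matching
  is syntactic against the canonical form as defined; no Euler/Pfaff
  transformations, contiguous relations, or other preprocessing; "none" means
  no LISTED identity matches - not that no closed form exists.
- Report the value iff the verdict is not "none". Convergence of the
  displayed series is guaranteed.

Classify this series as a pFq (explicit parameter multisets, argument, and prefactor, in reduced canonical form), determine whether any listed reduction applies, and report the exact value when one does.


At argument -1/3: a 0F2 with upper {-}, lower {-1/2, 1/6}, scaled by C = -10/11. Verdict: none - this 0F2 at x = -1/3 matches no listed pattern, and upper {-} holds no stopper.

The tell: t_0 being -10/11, roots of the ratio polynomials (C = -10/11, x = -1/3) are the negated parameters.
Term ratio: r(k) = (-1/3) * 1 / [(k-1/2) (k+1/6) (k+1)] - poly over poly, x = (-1/3) from leading terms; C = -10/11 at k = 0.


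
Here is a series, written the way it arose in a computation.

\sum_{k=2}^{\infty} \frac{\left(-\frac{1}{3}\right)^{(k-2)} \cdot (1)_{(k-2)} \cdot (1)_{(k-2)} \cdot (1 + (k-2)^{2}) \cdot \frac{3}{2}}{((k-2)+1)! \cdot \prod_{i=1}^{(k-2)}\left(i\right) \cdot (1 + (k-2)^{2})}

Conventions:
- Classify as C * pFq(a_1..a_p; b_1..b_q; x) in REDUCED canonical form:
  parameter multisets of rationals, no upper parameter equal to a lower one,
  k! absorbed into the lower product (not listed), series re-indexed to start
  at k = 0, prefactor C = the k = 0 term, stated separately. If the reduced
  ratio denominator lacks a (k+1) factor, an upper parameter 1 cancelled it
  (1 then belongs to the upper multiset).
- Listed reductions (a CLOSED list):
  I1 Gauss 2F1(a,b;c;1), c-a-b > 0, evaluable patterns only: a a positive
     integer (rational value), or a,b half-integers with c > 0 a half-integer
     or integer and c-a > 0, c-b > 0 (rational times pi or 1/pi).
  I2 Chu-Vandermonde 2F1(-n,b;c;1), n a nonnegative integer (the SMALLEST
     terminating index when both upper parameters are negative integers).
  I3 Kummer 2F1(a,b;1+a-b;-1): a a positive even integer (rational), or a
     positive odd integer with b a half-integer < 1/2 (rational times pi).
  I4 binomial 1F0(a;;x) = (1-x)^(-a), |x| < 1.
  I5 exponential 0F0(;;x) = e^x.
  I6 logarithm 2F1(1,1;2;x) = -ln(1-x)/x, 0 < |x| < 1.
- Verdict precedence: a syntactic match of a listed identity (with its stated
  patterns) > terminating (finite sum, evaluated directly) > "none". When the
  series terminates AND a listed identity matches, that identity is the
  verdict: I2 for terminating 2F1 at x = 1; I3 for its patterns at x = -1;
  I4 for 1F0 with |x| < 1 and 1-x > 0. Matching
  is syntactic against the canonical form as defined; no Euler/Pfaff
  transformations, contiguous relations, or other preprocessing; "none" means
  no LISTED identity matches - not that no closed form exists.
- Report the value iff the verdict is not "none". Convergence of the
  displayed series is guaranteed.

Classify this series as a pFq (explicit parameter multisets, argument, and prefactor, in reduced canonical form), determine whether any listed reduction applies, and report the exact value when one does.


This is \frac{3}{2} * 2F1(1, 1; 2; -\frac{1}{3}) in reduced canonical form. Verdict: this is the logarithmic series (I6) (the logarithm: parameters (1,1;2), x = -\frac{1}{3}). Hence: \frac{9}{2} \cdot \ln\left(\frac{4}{3}\right).

Key step: with t_0 = \frac{3}{2}, the factor k^2 + 1 cancels (top and bottom), leaving C = 3/2, x = -1/3.
Consecutive-term ratio: r(k) = -\frac{1}{3} * (k+1) (k+1) / [(k+2) (k+1)] - poly over poly, x = -\frac{1}{3} from leading terms; C = \frac{3}{2} at k = 0.


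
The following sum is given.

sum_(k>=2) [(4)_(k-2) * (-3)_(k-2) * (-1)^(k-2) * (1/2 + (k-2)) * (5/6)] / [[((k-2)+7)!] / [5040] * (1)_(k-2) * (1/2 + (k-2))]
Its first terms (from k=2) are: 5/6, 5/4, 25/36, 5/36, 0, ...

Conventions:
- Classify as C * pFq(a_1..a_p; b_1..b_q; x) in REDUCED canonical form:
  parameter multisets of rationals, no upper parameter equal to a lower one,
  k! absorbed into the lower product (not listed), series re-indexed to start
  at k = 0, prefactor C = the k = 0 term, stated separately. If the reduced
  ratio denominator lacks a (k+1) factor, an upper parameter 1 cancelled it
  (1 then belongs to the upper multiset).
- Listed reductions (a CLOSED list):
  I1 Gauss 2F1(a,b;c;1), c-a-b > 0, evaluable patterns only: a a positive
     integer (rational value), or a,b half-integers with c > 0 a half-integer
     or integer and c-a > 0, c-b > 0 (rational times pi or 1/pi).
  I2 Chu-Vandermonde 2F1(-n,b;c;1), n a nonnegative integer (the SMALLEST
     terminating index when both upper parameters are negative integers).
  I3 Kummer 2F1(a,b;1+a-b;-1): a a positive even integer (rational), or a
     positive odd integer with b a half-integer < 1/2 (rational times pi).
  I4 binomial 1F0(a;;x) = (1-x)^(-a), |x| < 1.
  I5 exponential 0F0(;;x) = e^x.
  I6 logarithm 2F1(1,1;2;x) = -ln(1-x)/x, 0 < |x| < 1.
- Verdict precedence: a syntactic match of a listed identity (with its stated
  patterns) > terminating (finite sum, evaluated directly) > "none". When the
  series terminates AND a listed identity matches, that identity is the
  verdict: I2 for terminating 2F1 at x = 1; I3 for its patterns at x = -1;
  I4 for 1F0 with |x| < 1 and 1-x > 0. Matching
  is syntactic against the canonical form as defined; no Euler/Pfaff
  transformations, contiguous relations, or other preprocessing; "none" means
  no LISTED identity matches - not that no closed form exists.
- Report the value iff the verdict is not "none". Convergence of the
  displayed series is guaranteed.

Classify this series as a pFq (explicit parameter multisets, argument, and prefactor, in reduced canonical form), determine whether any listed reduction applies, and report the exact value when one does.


Key step: with t_0 = 5/6, (1)_k (C = 5/6) is k! itself.
Consecutive-term ratio: r(k) = (-1) * (k-3) (k+4) / [(k+8) (k+1)] - rational in k, leading ratio (-1); with t_0 = 5/6, classification follows.

The series (x = -1) is 2F1: upper {-3, 4}, lower {8}, prefactor 5/6. Verdict: this is Kummer's theorem (I3) (x = -1; c = 8 equals 1+a-b for upper {-3, 4}: listed pattern). Exact value: 35/12.


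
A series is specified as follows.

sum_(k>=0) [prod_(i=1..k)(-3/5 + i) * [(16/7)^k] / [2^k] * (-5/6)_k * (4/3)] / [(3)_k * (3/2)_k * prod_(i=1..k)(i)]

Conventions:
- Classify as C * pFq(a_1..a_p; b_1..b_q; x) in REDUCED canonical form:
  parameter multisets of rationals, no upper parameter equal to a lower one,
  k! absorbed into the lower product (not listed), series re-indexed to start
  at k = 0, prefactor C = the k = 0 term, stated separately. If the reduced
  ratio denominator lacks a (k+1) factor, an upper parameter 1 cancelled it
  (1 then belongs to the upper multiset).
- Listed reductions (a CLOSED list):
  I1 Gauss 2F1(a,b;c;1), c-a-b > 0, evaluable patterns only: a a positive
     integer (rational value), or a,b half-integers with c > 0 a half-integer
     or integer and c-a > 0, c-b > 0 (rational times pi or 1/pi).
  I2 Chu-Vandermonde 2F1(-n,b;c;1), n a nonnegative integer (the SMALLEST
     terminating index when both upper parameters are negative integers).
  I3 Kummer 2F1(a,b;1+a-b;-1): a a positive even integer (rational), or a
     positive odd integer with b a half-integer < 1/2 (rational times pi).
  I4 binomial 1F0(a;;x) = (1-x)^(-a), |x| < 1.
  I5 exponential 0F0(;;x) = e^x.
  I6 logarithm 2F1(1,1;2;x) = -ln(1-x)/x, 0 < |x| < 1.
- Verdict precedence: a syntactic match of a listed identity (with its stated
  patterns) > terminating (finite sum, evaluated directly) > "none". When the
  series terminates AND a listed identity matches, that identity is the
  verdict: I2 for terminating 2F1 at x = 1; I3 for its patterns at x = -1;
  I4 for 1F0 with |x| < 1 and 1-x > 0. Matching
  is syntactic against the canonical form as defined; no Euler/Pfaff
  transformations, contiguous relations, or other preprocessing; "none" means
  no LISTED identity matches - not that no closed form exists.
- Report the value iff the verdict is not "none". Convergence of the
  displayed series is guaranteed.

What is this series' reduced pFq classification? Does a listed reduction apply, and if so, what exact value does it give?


x = 8/7 here; the reduced form reads 2F2, upper {-5/6, 2/5}, lower {3/2, 3}, C = 4/3. Verdict: none - this 2F2 at x = 8/7 matches no listed pattern, and upper {-5/6, 2/5} holds no stopper.

Key observation: x = (8/7) and the product of the first k integers (C = 4/3, x = 8/7) is k!.
Adjacent-term ratio: r(k) = (8/7) * (k-5/6) (k+2/5) / [(k+3/2) (k+3) (k+1)] ; factor over Q: parameters, x = (8/7), and C = 4/3.


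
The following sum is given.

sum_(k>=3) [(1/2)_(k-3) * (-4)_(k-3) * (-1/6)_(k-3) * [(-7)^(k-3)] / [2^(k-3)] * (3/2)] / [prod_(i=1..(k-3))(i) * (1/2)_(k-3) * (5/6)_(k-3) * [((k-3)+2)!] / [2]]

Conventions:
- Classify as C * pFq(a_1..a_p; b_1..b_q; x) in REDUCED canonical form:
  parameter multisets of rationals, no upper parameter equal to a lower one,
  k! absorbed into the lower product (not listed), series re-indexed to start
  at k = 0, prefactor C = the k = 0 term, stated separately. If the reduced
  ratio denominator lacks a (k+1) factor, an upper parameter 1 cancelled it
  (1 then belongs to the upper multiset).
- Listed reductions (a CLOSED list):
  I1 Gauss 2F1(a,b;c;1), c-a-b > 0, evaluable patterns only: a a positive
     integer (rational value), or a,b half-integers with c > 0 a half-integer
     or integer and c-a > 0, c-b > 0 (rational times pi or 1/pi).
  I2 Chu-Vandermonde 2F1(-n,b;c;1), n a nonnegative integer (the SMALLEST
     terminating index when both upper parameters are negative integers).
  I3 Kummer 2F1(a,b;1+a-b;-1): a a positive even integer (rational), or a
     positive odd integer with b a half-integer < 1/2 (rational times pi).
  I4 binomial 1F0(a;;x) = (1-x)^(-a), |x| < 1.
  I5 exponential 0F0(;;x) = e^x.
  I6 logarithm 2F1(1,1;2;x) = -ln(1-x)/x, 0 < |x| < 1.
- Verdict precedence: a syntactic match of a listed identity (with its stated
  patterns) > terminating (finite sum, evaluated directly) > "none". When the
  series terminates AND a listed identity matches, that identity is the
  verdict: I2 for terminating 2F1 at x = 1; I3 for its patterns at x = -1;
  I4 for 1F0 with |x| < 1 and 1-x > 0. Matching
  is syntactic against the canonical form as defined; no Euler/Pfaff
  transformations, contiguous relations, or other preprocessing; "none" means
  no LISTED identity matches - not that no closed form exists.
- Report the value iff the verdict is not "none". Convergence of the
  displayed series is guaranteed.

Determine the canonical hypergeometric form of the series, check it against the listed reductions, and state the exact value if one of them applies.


Structural cue: with t_0 = 3/2, the product of the first k integers (prefactor 3/2) is k!.
Step ratio: r(k) = (-7/2) * (k-4) (k-1/6) / [(k+5/6) (k+3) (k+1)] - poly over poly, x = (-7/2) from leading terms; C = 3/2 at k = 0.

The series (x = -7/2) is 2F2: upper {-4, -1/6}, lower {5/6, 3}, prefactor 3/2. Verdict: terminating at k = 4: the factor (-4)_k kills every later term; summing the 5 survivors is exact. Value: -3351455/3303168.


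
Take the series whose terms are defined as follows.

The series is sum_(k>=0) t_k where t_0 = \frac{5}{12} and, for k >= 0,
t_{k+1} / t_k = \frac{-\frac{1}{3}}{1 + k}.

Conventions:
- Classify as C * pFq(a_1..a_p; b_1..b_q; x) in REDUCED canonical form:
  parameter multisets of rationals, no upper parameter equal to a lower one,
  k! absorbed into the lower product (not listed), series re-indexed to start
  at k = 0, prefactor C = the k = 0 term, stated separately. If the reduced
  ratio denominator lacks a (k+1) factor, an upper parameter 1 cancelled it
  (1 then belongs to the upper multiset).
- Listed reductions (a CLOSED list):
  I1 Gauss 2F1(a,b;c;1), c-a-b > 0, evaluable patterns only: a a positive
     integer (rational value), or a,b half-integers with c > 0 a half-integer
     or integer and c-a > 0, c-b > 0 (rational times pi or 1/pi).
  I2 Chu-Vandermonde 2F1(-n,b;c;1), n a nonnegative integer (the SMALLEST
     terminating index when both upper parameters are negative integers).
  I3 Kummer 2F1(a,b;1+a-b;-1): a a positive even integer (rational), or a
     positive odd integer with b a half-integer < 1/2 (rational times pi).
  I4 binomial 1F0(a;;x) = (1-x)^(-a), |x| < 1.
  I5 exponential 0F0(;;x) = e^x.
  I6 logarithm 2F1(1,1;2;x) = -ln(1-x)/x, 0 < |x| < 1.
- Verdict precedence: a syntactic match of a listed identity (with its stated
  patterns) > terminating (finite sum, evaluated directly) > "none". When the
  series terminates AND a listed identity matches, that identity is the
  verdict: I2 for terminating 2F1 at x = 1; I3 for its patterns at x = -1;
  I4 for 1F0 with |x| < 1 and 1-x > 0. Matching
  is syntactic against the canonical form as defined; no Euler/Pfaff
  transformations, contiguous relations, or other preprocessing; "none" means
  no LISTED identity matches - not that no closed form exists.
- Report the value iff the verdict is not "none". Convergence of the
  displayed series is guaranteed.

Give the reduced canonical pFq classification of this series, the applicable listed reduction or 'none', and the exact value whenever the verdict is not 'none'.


This is \frac{5}{12} * 0F0(-; -; -\frac{1}{3}) in reduced canonical form. Verdict: this is the exponential series (I5) (the 0F0 exponential series at x = -\frac{1}{3}). Hence: \frac{5}{12} \cdot e^{-\frac{1}{3}}.

First insight: with t_0 = \frac{5}{12}, roots of the ratio polynomials (C = 5/12) are the negated parameters.
Term ratio: r(k) = -\frac{1}{3} * 1 / [(k+1)] - rational in k. x = -\frac{1}{3}; t_0 = \frac{5}{12}; negate the roots.


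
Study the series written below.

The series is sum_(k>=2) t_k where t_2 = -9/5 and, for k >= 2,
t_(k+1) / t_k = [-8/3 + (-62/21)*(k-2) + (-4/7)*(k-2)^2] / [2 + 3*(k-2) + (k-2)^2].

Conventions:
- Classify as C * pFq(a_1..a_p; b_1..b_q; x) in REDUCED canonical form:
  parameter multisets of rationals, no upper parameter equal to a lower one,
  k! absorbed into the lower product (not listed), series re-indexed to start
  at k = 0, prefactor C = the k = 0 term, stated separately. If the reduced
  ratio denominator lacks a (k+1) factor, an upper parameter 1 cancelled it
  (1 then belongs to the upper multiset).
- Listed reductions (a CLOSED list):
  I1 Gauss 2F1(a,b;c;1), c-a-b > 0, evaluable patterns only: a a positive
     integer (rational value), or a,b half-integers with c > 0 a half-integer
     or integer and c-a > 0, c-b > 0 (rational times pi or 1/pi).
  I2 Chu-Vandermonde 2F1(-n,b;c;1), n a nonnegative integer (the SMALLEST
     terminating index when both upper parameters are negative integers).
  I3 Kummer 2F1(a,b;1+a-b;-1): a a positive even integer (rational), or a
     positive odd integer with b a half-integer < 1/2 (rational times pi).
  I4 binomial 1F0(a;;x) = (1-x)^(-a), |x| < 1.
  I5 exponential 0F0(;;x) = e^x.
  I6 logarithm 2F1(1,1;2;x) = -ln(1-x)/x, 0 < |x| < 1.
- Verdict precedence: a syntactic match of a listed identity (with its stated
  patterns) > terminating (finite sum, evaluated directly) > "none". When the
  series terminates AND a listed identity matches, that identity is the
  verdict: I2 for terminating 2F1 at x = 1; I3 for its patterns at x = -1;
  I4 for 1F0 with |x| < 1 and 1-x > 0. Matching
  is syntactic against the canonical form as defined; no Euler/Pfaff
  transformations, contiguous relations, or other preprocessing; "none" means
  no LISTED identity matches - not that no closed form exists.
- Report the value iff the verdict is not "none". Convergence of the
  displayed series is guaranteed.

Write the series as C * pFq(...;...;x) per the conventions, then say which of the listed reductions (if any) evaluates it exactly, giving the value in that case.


This is -9/5 * 2F1(7/6, 4; 2; -4/7) in reduced canonical form. Verdict: none - at argument -4/7 the multisets {7/6, 4} ; {2} match no listed identity.

Key observation: from the first term -9/5: factor the ratio over Q (prefactor -9/5): negated roots = parameters.
Ratio: r(k) = (-4/7) * (k+7/6) (k+4) / [(k+2) (k+1)] ; factor over Q: parameters, x = (-4/7), and C = -9/5.


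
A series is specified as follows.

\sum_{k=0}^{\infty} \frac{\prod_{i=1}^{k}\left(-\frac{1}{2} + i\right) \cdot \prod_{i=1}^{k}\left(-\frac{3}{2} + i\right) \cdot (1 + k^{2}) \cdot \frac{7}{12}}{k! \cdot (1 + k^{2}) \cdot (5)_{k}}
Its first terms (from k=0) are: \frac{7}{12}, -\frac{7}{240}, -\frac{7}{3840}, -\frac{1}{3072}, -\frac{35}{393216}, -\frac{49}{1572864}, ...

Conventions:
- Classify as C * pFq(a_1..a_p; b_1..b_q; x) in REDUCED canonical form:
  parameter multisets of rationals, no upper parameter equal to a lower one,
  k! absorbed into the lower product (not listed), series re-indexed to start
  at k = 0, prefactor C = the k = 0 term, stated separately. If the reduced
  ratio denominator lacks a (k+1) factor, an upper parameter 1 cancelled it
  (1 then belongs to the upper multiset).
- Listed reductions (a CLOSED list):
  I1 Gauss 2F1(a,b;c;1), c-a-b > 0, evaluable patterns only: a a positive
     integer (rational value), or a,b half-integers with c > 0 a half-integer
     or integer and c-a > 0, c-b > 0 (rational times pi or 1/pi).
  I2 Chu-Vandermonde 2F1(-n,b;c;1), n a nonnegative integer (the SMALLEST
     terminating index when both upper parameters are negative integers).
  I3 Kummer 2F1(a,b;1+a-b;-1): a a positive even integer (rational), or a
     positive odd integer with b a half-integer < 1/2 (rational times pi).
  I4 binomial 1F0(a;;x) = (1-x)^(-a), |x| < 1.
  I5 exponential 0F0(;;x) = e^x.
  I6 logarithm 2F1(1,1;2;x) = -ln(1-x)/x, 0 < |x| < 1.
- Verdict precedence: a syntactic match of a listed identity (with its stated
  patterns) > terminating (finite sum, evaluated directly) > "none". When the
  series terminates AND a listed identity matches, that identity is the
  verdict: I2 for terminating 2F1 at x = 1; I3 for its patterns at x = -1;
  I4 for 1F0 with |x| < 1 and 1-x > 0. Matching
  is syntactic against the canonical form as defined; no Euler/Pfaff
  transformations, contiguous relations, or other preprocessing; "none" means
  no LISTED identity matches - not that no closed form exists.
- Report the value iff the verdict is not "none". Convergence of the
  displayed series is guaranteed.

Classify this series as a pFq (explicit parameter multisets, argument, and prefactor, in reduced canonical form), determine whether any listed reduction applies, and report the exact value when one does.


With C = \frac{7}{12}: the canonical form is 2F1(-\frac{1}{2}, \frac{1}{2}; 5; 1). Verdict: Gauss (I1, half-integer pattern) matches (x = 1; upper {-\frac{1}{2}, \frac{1}{2}} half-integers, c = 5 in the evaluable pattern). Exact value: \frac{8192}{4725} / \pi.

Structural cue: x = 1 and striking the common factor k^2 + 1 reduces the term (C = 7/12).
Term ratio: r(k) = 1 * (k-\frac{1}{2}) (k+\frac{1}{2}) / [(k+5) (k+1)] - rational; roots negated = parameters, x = 1, C = \frac{7}{12}.


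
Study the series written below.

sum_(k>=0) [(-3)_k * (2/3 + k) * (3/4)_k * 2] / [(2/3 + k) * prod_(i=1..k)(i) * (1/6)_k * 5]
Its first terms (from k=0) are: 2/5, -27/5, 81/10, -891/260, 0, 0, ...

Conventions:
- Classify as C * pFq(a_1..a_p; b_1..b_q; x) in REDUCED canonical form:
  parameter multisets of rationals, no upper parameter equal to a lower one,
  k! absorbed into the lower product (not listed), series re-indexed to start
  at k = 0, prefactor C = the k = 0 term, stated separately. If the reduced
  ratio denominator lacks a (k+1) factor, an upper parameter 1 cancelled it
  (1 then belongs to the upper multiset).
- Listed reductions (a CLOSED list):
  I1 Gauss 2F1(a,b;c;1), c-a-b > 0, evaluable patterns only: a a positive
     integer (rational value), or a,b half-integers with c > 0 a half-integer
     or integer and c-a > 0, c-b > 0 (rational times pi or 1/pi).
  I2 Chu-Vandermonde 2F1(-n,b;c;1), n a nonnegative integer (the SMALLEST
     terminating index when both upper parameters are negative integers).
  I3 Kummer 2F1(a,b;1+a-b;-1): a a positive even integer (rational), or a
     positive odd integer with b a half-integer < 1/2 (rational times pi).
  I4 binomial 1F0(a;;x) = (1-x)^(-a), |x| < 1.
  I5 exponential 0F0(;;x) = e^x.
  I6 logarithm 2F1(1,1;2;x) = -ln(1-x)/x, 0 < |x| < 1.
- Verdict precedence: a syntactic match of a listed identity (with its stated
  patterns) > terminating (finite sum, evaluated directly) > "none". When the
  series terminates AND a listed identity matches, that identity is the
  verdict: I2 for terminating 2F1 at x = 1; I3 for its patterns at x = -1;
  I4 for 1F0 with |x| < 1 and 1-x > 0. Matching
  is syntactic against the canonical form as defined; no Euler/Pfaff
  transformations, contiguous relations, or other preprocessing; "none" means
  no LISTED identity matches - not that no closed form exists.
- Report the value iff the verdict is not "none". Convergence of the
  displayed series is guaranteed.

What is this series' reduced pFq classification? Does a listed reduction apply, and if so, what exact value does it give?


At argument 1: a 2F1 with upper {-3, 3/4}, lower {1/6}, scaled by C = 2/5. Verdict: this is Chu-Vandermonde (I2) (terminating 2F1 at x = 1 with n = 3, b = 3/4, c = 1/6). Its exact value is -17/52.

Key observation: from the first term 2/5: the constant factors (C = 2/5, x = 1) combine into one prefactor.
Adjacent-term ratio: r(k) = 1 * (k-3) (k+3/4) / [(k+1/6) (k+1)] - rational in k. x = 1; t_0 = 2/5; negate the roots.


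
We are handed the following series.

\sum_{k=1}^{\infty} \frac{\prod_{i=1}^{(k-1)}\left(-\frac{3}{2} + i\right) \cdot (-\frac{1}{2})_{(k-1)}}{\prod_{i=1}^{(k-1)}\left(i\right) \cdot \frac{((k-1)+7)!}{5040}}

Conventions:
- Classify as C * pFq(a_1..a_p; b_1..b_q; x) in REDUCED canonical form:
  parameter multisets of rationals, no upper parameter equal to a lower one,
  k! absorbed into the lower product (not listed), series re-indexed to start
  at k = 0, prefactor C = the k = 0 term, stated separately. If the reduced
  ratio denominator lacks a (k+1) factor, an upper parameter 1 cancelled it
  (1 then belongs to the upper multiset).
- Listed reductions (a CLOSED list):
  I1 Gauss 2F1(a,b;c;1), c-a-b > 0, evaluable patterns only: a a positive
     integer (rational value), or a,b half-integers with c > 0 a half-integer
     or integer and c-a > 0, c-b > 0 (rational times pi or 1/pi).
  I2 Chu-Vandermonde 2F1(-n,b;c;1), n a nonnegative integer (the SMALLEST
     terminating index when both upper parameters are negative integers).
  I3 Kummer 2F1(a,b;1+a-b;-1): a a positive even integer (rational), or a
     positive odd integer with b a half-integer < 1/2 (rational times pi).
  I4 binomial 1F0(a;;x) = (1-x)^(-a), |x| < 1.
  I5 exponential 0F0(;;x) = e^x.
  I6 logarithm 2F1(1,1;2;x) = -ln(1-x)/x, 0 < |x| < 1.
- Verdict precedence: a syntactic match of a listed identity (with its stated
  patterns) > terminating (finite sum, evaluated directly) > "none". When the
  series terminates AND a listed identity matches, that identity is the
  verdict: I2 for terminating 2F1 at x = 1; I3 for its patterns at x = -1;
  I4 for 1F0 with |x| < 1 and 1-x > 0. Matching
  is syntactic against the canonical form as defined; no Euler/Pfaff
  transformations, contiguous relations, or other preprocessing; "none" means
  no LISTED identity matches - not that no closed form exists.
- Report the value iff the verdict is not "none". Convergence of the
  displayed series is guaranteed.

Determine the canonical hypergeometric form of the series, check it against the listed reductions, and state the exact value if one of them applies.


x = 1 here; the reduced form reads 2F1, upper {-\frac{1}{2}, -\frac{1}{2}}, lower {8}, C = 1. Verdict at x = 1: Gauss's theorem I1 (half-integer case) matches (x = 1; upper {-\frac{1}{2}, -\frac{1}{2}} half-integers, c = 8 in the evaluable pattern). Its exact value is \frac{134217728}{41409225} / \pi.

Key step: x = 1 and the denominator's factorial ratio (prefactor 1) is a lower Pochhammer.
Adjacent-term ratio: r(k) = 1 * (k-\frac{1}{2}) (k-\frac{1}{2}) / [(k+8) (k+1)] ; factor over Q: parameters, x = 1, and C = 1.


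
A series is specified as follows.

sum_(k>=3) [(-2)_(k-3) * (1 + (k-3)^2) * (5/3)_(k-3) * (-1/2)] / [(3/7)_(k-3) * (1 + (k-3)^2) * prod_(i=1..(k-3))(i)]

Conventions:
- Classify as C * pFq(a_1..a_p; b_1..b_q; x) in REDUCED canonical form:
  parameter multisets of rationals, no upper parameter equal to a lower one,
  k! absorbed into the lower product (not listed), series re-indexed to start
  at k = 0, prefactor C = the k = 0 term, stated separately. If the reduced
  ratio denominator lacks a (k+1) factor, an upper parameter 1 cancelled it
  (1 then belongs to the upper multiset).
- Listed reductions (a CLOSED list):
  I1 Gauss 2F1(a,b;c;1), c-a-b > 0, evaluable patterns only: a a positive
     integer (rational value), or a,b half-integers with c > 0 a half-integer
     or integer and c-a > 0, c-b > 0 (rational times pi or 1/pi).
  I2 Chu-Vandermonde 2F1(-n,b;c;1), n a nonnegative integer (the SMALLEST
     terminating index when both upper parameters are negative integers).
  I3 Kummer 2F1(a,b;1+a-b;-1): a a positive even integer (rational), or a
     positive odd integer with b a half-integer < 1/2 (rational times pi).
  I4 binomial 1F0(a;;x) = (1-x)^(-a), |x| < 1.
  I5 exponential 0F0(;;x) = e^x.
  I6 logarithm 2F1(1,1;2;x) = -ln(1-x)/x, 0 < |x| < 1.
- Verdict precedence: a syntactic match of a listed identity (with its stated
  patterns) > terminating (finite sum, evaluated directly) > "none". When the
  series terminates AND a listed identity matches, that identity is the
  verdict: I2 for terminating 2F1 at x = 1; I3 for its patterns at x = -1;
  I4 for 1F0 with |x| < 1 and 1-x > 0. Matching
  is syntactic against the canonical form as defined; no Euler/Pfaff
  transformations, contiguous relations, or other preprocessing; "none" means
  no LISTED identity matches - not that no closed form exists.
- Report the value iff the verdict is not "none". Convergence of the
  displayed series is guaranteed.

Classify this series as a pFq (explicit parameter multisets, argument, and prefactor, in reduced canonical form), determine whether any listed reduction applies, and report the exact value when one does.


Reduced: x = 1, 2F1, upper = {-2, 5/3}, lower = {3/7}, C = -1/2. Verdict: the Chu-Vandermonde identity I2 fires (terminating 2F1 at x = 1 with n = 2, b = 5/3, c = 3/7). Sum: -13/54.

The tell: x = 1 and k^2 + 1 divides numerator and denominator alike; prefactor -1/2 after cancelling.
Step ratio: r(k) = 1 * (k-2) (k+5/3) / [(k+3/7) (k+1)] - poly over poly, x = 1 from leading terms; C = -1/2 at k = 0.


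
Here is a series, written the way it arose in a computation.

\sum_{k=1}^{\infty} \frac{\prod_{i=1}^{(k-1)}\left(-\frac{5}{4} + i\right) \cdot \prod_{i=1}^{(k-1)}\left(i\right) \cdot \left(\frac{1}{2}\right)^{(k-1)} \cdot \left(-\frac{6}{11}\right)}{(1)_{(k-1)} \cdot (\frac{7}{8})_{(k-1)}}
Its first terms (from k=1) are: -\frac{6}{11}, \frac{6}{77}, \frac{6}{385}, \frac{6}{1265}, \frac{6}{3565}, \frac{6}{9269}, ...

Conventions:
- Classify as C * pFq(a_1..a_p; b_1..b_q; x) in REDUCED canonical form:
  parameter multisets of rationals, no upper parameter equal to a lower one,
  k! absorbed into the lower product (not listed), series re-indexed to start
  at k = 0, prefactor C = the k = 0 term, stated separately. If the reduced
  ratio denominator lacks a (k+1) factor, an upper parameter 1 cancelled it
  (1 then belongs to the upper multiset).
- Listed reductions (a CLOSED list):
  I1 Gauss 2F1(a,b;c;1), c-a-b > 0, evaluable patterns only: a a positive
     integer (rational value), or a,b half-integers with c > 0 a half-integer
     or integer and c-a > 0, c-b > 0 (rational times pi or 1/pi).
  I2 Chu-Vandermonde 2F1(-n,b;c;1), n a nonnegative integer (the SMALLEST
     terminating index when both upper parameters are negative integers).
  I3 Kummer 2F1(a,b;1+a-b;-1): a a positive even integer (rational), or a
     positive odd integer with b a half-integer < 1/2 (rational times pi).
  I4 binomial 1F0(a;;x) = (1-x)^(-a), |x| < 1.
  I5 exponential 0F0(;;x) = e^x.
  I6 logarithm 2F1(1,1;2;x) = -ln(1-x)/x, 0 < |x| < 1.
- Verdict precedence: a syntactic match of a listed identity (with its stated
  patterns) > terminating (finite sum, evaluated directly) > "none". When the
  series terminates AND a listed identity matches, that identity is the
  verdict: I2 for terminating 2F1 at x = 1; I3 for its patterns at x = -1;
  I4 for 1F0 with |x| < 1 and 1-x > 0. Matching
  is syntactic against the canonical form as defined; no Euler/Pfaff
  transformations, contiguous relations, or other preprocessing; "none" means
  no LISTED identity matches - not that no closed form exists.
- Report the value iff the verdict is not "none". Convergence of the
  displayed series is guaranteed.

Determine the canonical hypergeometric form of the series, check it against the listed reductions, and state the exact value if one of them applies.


With C = -\frac{6}{11}: the canonical form is 2F1(-\frac{1}{4}, 1; \frac{7}{8}; \frac{1}{2}). Verdict: none. No listed pattern accepts 2F1(-\frac{1}{4}, 1; \frac{7}{8}; \frac{1}{2}).

Key step: from the first term -\frac{6}{11}: (1)_k (C = -6/11, x = 1/2) is k! itself.
Ratio: r(k) = \frac{1}{2} * (k-\frac{1}{4}) (k+1) / [(k+\frac{7}{8}) (k+1)] - rational; roots negated = parameters, x = \frac{1}{2}, C = -\frac{6}{11}.


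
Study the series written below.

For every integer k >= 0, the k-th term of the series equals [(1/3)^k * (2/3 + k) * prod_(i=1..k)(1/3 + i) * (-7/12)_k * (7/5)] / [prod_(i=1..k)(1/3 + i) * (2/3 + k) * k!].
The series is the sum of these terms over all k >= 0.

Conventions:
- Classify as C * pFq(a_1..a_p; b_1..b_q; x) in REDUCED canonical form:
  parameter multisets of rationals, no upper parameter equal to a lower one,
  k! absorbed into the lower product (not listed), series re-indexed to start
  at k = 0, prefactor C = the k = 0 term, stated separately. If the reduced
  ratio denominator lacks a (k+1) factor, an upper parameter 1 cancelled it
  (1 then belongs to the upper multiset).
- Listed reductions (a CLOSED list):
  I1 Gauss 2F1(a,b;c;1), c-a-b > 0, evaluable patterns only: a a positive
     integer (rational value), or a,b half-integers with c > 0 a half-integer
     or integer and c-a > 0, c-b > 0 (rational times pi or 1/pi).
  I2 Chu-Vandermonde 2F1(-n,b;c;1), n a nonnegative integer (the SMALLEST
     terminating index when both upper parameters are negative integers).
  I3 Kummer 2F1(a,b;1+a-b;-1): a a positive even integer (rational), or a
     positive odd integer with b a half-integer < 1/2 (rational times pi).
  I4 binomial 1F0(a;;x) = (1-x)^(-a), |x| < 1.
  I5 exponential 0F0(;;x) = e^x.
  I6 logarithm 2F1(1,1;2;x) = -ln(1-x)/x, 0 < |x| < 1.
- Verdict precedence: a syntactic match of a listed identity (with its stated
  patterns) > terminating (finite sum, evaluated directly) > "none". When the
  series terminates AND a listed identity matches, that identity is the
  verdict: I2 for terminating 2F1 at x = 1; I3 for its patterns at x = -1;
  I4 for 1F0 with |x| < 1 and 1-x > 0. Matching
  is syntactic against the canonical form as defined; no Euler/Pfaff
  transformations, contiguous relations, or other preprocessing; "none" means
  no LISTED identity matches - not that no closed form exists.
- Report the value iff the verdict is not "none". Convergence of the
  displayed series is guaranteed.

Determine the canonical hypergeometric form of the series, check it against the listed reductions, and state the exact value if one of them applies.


x = 1/3 here; the reduced form reads 1F0, upper {-7/12}, lower {-}, C = 7/5. Verdict: this is binomial (I4) (the 1F0 binomial series: exponent 7/12, x = 1/3). Its exact value is (7/5) * (2/3)^(7/12).

Key observation: t_0 being 7/5, k + 2/3 divides numerator and denominator alike; prefactor 7/5 after cancelling.
Term ratio: r(k) = (1/3) * (k-7/12) / [(k+1)] - rational; roots negated = parameters, x = (1/3), C = 7/5.


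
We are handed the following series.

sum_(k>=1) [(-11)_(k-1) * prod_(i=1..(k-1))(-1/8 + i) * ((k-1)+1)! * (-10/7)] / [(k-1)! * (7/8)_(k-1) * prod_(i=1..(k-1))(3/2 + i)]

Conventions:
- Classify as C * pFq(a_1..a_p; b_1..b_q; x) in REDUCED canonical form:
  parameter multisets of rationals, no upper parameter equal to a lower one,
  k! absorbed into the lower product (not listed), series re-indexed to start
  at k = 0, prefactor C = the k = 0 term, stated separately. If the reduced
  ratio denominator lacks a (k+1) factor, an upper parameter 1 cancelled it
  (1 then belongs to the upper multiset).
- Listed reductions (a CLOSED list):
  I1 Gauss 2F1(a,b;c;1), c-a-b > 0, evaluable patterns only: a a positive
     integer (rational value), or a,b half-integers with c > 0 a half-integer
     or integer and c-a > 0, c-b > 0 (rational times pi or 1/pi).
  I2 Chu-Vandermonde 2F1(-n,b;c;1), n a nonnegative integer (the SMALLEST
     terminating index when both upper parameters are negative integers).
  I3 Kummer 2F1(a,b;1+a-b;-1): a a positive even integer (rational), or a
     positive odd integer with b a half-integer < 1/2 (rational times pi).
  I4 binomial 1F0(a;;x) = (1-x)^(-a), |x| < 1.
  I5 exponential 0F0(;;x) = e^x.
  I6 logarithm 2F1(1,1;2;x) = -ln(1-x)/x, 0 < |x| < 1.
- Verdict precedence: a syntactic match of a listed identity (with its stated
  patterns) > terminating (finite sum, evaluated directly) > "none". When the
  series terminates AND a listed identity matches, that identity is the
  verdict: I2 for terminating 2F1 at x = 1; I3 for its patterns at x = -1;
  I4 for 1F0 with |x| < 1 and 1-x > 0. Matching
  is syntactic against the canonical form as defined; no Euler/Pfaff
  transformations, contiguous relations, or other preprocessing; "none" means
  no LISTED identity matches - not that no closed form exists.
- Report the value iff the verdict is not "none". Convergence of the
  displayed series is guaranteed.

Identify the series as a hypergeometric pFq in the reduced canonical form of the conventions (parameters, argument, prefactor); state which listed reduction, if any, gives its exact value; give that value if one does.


Reduced: x = 1, 2F1, upper = {-11, 2}, lower = {5/2}, C = -10/7. Verdict: the Chu-Vandermonde identity I2 fires (terminating 2F1 at x = 1 with n = 11, b = 2, c = 5/2). Hence: -6/805.

First insight: from the first term -10/7: the factorial ratio (C = -10/7, x = 1) (k+a-1)!/(a-1)! is a rising factorial (a)_k.
Step ratio: r(k) = 1 * (k-11) (k+2) / [(k+5/2) (k+1)] ; factor over Q: parameters, x = 1, and C = -10/7.
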